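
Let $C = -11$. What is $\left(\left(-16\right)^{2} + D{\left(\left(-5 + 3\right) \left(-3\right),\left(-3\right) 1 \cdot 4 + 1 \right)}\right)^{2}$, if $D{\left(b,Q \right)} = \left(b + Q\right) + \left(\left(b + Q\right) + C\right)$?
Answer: $55225$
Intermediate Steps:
$D{\left(b,Q \right)} = -11 + 2 Q + 2 b$ ($D{\left(b,Q \right)} = \left(b + Q\right) - \left(11 - Q - b\right) = \left(Q + b\right) - \left(11 - Q - b\right) = \left(Q + b\right) + \left(-11 + Q + b\right) = -11 + 2 Q + 2 b$)
$\left(\left(-16\right)^{2} + D{\left(\left(-5 + 3\right) \left(-3\right),\left(-3\right) 1 \cdot 4 + 1 \right)}\right)^{2} = \left(\left(-16\right)^{2} + \left(-11 + 2 \left(\left(-3\right) 1 \cdot 4 + 1\right) + 2 \left(-5 + 3\right) \left(-3\right)\right)\right)^{2} = \left(256 + \left(-11 + 2 \left(\left(-3\right) 4 + 1\right) + 2 \left(\left(-2\right) \left(-3\right)\right)\right)\right)^{2} = \left(256 + \left(-11 + 2 \left(-12 + 1\right) + 2 \cdot 6\right)\right)^{2} = \left(256 + \left(-11 + 2 \left(-11\right) + 12\right)\right)^{2} = \left(256 - 21\right)^{2} = 235^{2} = 55225$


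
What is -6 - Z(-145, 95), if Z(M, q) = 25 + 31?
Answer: -62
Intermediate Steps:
Z(M, q) = 56
-6 - Z(-145, 95) = -6 - 1*56 = -6 - 56 = -62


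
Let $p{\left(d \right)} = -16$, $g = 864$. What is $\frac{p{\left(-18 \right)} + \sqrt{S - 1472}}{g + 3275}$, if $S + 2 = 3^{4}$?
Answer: $- \frac{16}{4139} + \frac{i \sqrt{1393}}{4139} \approx -0.0038657 + 0.0090174 i$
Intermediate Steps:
$S = 79$ ($S = -2 + 3^{4} = -2 + 81 = 79$)
$\frac{p{\left(-18 \right)} + \sqrt{S - 1472}}{g + 3275} = \frac{-16 + \sqrt{79 - 1472}}{864 + 3275} = \frac{-16 + \sqrt{-1393}}{4139} = \left(-16 + i \sqrt{1393}\right) \frac{1}{4139} = - \frac{16}{4139} + \frac{i \sqrt{1393}}{4139}$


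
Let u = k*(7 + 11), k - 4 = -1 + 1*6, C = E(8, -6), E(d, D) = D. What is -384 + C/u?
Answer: -10369/27 ≈ -384.04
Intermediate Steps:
C = -6
k = 9 (k = 4 + (-1 + 1*6) = 4 + (-1 + 6) = 4 + 5 = 9)
u = 162 (u = 9*(7 + 11) = 9*18 = 162)
-384 + C/u = -384 - 6/162 = -384 - 6*1/162 = -384 - 1/27 = -10369/27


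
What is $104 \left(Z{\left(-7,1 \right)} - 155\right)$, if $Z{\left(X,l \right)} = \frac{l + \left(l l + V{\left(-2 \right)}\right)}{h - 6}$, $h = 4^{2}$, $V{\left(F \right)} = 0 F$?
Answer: $- \frac{80496}{5} \approx -16099.0$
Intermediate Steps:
$V{\left(F \right)} = 0$
$h = 16$
$Z{\left(X,l \right)} = \frac{l}{10} + \frac{l^{2}}{10}$ ($Z{\left(X,l \right)} = \frac{l + \left(l l + 0\right)}{16 - 6} = \frac{l + \left(l^{2} + 0\right)}{10} = \left(l + l^{2}\right) \frac{1}{10} = \frac{l}{10} + \frac{l^{2}}{10}$)
$104 \left(Z{\left(-7,1 \right)} - 155\right) = 104 \left(\frac{1}{10} \cdot 1 \left(1 + 1\right) - 155\right) = 104 \left(\frac{1}{10} \cdot 1 \cdot 2 - 155\right) = 104 \left(\frac{1}{5} - 155\right) = 104 \left(- \frac{774}{5}\right) = - \frac{80496}{5}$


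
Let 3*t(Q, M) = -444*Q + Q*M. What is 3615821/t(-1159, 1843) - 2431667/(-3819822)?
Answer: -37492573239439/6193616003502 ≈ -6.0534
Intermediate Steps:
t(Q, M) = -148*Q + M*Q/3 (t(Q, M) = (-444*Q + Q*M)/3 = (-444*Q + M*Q)/3 = -148*Q + M*Q/3)
3615821/t(-1159, 1843) - 2431667/(-3819822) = 3615821/(((1/3)*(-1159)*(-444 + 1843))) - 2431667/(-3819822) = 3615821/(((1/3)*(-1159)*1399)) - 2431667*(-1/3819822) = 3615821/(-1621441/3) + 2431667/3819822 = 3615821*(-3/1621441) + 2431667/3819822 = -10847463/1621441 + 2431667/3819822 = -37492573239439/6193616003502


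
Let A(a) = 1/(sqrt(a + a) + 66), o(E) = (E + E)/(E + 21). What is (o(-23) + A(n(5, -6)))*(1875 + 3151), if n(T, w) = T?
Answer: 251360312/2173 - 2513*sqrt(10)/2173 ≈ 1.1567e+5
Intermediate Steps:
o(E) = 2*E/(21 + E) (o(E) = (2*E)/(21 + E) = 2*E/(21 + E))
A(a) = 1/(66 + sqrt(2)*sqrt(a)) (A(a) = 1/(sqrt(2*a) + 66) = 1/(sqrt(2)*sqrt(a) + 66) = 1/(66 + sqrt(2)*sqrt(a)))
(o(-23) + A(n(5, -6)))*(1875 + 3151) = (2*(-23)/(21 - 23) + 1/(66 + sqrt(2)*sqrt(5)))*(1875 + 3151) = (2*(-23)/(-2) + 1/(66 + sqrt(10)))*5026 = (2*(-23)*(-1/2) + 1/(66 + sqrt(10)))*5026 = (23 + 1/(66 + sqrt(10)))*5026 = 115598 + 5026/(66 + sqrt(10))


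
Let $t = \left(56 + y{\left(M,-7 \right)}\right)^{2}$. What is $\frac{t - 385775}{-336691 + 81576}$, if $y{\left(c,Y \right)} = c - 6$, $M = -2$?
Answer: $\frac{383471}{255115} \approx 1.5031$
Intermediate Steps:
$y{\left(c,Y \right)} = -6 + c$
$t = 2304$ ($t = \left(56 - 8\right)^{2} = 48^{2} = 2304$)
$\frac{t - 385775}{-336691 + 81576} = \frac{2304 - 385775}{-336691 + 81576} = - \frac{383471}{-255115} = \left(-383471\right) \left(- \frac{1}{255115}\right) = \frac{383471}{255115}$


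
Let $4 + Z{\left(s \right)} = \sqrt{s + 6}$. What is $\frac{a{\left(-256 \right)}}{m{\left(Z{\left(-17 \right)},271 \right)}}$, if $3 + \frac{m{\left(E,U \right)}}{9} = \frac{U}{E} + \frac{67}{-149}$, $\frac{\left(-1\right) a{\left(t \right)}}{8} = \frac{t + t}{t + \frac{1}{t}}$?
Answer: $\frac{27403176902656}{1063843667681373} - \frac{6308727095296 i \sqrt{11}}{1063843667681373} \approx 0.025759 - 0.019668 i$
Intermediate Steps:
$Z{\left(s \right)} = -4 + \sqrt{6 + s}$ ($Z{\left(s \right)} = -4 + \sqrt{s + 6} = -4 + \sqrt{6 + s}$)
$a{\left(t \right)} = - \frac{16 t}{t + \frac{1}{t}}$ ($a{\left(t \right)} = - 8 \frac{t + t}{t + \frac{1}{t}} = - 8 \frac{2 t}{t + \frac{1}{t}} = - \frac{16 t}{t + \frac{1}{t}}$)
$m{\left(E,U \right)} = - \frac{4626}{149} + \frac{9 U}{E}$ ($m{\left(E,U \right)} = -27 + 9 \left(\frac{U}{E} + \frac{67}{-149}\right) = -27 + 9 \left(\frac{U}{E} + 67 \left(- \frac{1}{149}\right)\right) = -27 + 9 \left(\frac{U}{E} - \frac{67}{149}\right) = -27 + 9 \left(- \frac{67}{149} + \frac{U}{E}\right) = -27 - \left(\frac{603}{149} - \frac{9 U}{E}\right) = - \frac{4626}{149} + \frac{9 U}{E}$)
$\frac{a{\left(-256 \right)}}{m{\left(Z{\left(-17 \right)},271 \right)}} = \frac{\left(-16\right) \left(-256\right)^{2} \frac{1}{1 + \left(-256\right)^{2}}}{- \frac{4626}{149} + 9 \cdot 271 \frac{1}{-4 + \sqrt{6 - 17}}} = \frac{\left(-16\right) 65536 \frac{1}{1 + 65536}}{- \frac{4626}{149} + 9 \cdot 271 \frac{1}{-4 + \sqrt{-11}}} = \frac{\left(-16\right) 65536 \cdot \frac{1}{65537}}{- \frac{4626}{149} + 9 \cdot 271 \frac{1}{-4 + i \sqrt{11}}} = \frac{\left(-16\right) 65536 \cdot \frac{1}{65537}}{- \frac{4626}{149} + \frac{2439}{-4 + i \sqrt{11}}} = - \frac{1048576}{65537 \left(- \frac{4626}{149} + \frac{2439}{-4 + i \sqrt{11}}\right)}$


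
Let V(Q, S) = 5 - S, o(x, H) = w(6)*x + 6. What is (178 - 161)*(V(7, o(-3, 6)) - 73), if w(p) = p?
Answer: -952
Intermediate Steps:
o(x, H) = 6 + 6*x (o(x, H) = 6*x + 6 = 6 + 6*x)
(178 - 161)*(V(7, o(-3, 6)) - 73) = (178 - 161)*((5 - (6 + 6*(-3))) - 73) = 17*((5 - (6 - 18)) - 73) = 17*((5 - 1*(-12)) - 73) = 17*((5 + 12) - 73) = 17*(17 - 73) = 17*(-56) = -952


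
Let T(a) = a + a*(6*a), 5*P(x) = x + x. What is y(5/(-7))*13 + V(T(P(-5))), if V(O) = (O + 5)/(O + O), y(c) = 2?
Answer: 1171/44 ≈ 26.614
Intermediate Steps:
P(x) = 2*x/5 (P(x) = (x + x)/5 = (2*x)/5 = 2*x/5)
T(a) = a + 6*a²
V(O) = (5 + O)/(2*O) (V(O) = (5 + O)/((2*O)) = (5 + O)*(1/(2*O)) = (5 + O)/(2*O))
y(5/(-7))*13 + V(T(P(-5))) = 2*13 + (5 + ((⅖)*(-5))*(1 + 6*((⅖)*(-5))))/(2*((((⅖)*(-5))*(1 + 6*((⅖)*(-5)))))) = 26 + (5 - 2*(1 + 6*(-2)))/(2*((-2*(1 + 6*(-2))))) = 26 + (5 - 2*(1 - 12))/(2*((-2*(1 - 12)))) = 26 + (5 - 2*(-11))/(2*((-2*(-11)))) = 26 + (½)*(5 + 22)/22 = 26 + (½)*(1/22)*27 = 26 + 27/44 = 1171/44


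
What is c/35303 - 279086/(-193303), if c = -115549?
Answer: -12483395289/6824175809 ≈ -1.8293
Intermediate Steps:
c/35303 - 279086/(-193303) = -115549/35303 - 279086/(-193303) = -115549*1/35303 - 279086*(-1/193303) = -115549/35303 + 279086/193303 = -12483395289/6824175809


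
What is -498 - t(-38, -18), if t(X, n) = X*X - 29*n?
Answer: -2464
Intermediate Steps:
t(X, n) = X**2 - 29*n
-498 - t(-38, -18) = -498 - ((-38)**2 - 29*(-18)) = -498 - (1444 + 522) = -498 - 1*1966 = -498 - 1966 = -2464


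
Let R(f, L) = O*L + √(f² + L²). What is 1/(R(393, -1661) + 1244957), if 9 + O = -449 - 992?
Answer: 3653407/13347379794279 - √2913370/13347379794279 ≈ 2.7359e-7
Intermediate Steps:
O = -1450 (O = -9 + (-449 - 992) = -9 - 1441 = -1450)
R(f, L) = √(L² + f²) - 1450*L (R(f, L) = -1450*L + √(f² + L²) = -1450*L + √(L² + f²) = √(L² + f²) - 1450*L)
1/(R(393, -1661) + 1244957) = 1/((√((-1661)² + 393²) - 1450*(-1661)) + 1244957) = 1/((√(2758921 + 154449) + 2408450) + 1244957) = 1/((√2913370 + 2408450) + 1244957) = 1/((2408450 + √2913370) + 1244957) = 1/(3653407 + √2913370)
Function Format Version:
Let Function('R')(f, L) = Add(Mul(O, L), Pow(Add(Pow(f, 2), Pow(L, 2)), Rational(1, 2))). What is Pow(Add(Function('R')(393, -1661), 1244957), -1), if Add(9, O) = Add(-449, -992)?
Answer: Add(Rational(3653407, 13347379794279), Mul(Rational(-1, 13347379794279), Pow(2913370, Rational(1, 2)))) ≈ 2.7359e-7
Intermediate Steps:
O = -1450 (O = Add(-9, Add(-449, -992)) = Add(-9, -1441) = -1450)
Function('R')(f, L) = Add(Pow(Add(Pow(L, 2), Pow(f, 2)), Rational(1, 2)), Mul(-1450, L)) (Function('R')(f, L) = Add(Mul(-1450, L), Pow(Add(Pow(f, 2), Pow(L, 2)), Rational(1, 2))) = Add(Mul(-1450, L), Pow(Add(Pow(L, 2), Pow(f, 2)), Rational(1, 2))) = Add(Pow(Add(Pow(L, 2), Pow(f, 2)), Rational(1, 2)), Mul(-1450, L)))
Pow(Add(Function('R')(393, -1661), 1244957), -1) = Pow(Add(Add(Pow(Add(Pow(-1661, 2), Pow(393, 2)), Rational(1, 2)), Mul(-1450, -1661)), 1244957), -1) = Pow(Add(Add(Pow(Add(2758921, 154449), Rational(1, 2)), 2408450), 1244957), -1) = Pow(Add(Add(Pow(2913370, Rational(1, 2)), 2408450), 1244957), -1) = Pow(Add(Add(2408450, Pow(2913370, Rational(1, 2))), 1244957), -1) = Pow(Add(3653407, Pow(2913370, Rational(1, 2))), -1)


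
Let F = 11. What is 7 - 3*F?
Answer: -26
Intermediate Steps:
7 - 3*F = 7 - 3*11 = 7 - 33 = -26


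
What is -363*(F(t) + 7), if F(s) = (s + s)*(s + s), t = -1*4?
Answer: -25773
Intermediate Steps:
t = -4
F(s) = 4*s² (F(s) = (2*s)*(2*s) = 4*s²)
-363*(F(t) + 7) = -363*(4*(-4)² + 7) = -363*(4*16 + 7) = -363*(64 + 7) = -363*71 = -25773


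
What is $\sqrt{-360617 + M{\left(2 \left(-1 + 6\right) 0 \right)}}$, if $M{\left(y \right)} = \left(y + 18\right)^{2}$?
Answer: $i \sqrt{360293} \approx 600.24 i$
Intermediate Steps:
$M{\left(y \right)} = \left(18 + y\right)^{2}$
$\sqrt{-360617 + M{\left(2 \left(-1 + 6\right) 0 \right)}} = \sqrt{-360617 + \left(18 + 2 \left(-1 + 6\right) 0\right)^{2}} = \sqrt{-360617 + \left(18 + 2 \cdot 5 \cdot 0\right)^{2}} = \sqrt{-360617 + \left(18 + 2 \cdot 0\right)^{2}} = \sqrt{-360617 + \left(18 + 0\right)^{2}} = \sqrt{-360617 + 18^{2}} = \sqrt{-360617 + 324} = \sqrt{-360293} = i \sqrt{360293}$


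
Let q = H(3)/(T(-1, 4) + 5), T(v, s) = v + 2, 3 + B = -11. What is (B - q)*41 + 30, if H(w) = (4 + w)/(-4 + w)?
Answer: -2977/6 ≈ -496.17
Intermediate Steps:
B = -14 (B = -3 - 11 = -14)
T(v, s) = 2 + v
H(w) = (4 + w)/(-4 + w)
q = -7/6 (q = ((4 + 3)/(-4 + 3))/((2 - 1) + 5) = (7/(-1))/(1 + 5) = (-1*7)/6 = (⅙)*(-7) = -7/6 ≈ -1.1667)
(B - q)*41 + 30 = (-14 - 1*(-7/6))*41 + 30 = (-14 + 7/6)*41 + 30 = -77/6*41 + 30 = -3157/6 + 30 = -2977/6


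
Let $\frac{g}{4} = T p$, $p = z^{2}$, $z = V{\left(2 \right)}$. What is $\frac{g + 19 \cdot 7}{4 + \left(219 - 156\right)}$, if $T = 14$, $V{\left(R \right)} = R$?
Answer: $\frac{357}{67} \approx 5.3284$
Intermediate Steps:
$z = 2$
$p = 4$ ($p = 2^{2} = 4$)
$g = 224$ ($g = 4 \cdot 14 \cdot 4 = 4 \cdot 56 = 224$)
$\frac{g + 19 \cdot 7}{4 + \left(219 - 156\right)} = \frac{224 + 19 \cdot 7}{4 + \left(219 - 156\right)} = \frac{224 + 133}{4 + 63} = \frac{357}{67}$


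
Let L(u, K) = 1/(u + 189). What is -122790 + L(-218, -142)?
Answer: -3560911/29 ≈ -1.2279e+5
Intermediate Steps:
L(u, K) = 1/(189 + u)
-122790 + L(-218, -142) = -122790 + 1/(189 - 218) = -122790 + 1/(-29) = -122790 - 1/29 = -3560911/29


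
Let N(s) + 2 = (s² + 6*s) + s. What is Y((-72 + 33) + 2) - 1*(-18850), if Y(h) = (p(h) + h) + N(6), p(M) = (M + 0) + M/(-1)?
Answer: 18889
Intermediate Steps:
p(M) = 0 (p(M) = M + M*(-1) = M - M = 0)
N(s) = -2 + s² + 7*s (N(s) = -2 + ((s² + 6*s) + s) = -2 + (s² + 7*s) = -2 + s² + 7*s)
Y(h) = 76 + h (Y(h) = (0 + h) + (-2 + 6² + 7*6) = h + (-2 + 36 + 42) = h + 76 = 76 + h)
Y((-72 + 33) + 2) - 1*(-18850) = (76 + ((-72 + 33) + 2)) - 1*(-18850) = (76 + (-39 + 2)) + 18850 = (76 - 37) + 18850 = 39 + 18850 = 18889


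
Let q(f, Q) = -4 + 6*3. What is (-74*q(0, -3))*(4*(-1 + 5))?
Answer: -16576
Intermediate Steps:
q(f, Q) = 14 (q(f, Q) = -4 + 18 = 14)
(-74*q(0, -3))*(4*(-1 + 5)) = (-74*14)*(4*(-1 + 5)) = -4144*4 = -1036*16 = -16576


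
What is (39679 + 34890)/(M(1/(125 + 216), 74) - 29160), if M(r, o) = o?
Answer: -74569/29086 ≈ -2.5637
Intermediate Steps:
(39679 + 34890)/(M(1/(125 + 216), 74) - 29160) = (39679 + 34890)/(74 - 29160) = 74569/(-29086) = 74569*(-1/29086) = -74569/29086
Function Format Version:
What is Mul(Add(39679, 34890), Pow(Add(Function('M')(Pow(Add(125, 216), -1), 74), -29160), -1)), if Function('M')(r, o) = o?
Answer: Rational(-74569, 29086) ≈ -2.5637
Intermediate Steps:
Mul(Add(39679, 34890), Pow(Add(Function('M')(Pow(Add(125, 216), -1), 74), -29160), -1)) = Mul(Add(39679, 34890), Pow(Add(74, -29160), -1)) = Mul(74569, Pow(-29086, -1)) = Mul(74569, Rational(-1, 29086)) = Rational(-74569, 29086)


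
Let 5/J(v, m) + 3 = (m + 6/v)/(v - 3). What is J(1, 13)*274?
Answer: -548/5 ≈ -109.60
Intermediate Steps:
J(v, m) = 5/(-3 + (m + 6/v)/(-3 + v)) (J(v, m) = 5/(-3 + (m + 6/v)/(v - 3)) = 5/(-3 + (m + 6/v)/(-3 + v)))
J(1, 13)*274 = (5*1*(-3 + 1)/(6 - 3*1**2 + 9*1 + 13*1))*274 = (5*1*(-2)/(6 - 3*1 + 9 + 13))*274 = (5*1*(-2)/(6 - 3 + 9 + 13))*274 = (5*1*(-2)/25)*274 = (5*1*(1/25)*(-2))*274 = -2/5*274 = -548/5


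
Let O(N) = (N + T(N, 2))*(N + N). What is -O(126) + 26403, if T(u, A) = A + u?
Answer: -37605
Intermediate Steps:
O(N) = 2*N*(2 + 2*N) (O(N) = (N + (2 + N))*(N + N) = (2 + 2*N)*(2*N) = 2*N*(2 + 2*N))
-O(126) + 26403 = -4*126*(1 + 126) + 26403 = -4*126*127 + 26403 = -1*64008 + 26403 = -64008 + 26403 = -37605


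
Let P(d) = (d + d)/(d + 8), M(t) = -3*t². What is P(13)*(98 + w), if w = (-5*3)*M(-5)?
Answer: 31798/21 ≈ 1514.2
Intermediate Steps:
w = 1125 (w = (-5*3)*(-3*(-5)²) = -(-45)*25 = -15*(-75) = 1125)
P(d) = 2*d/(8 + d) (P(d) = (2*d)/(8 + d) = 2*d/(8 + d))
P(13)*(98 + w) = (2*13/(8 + 13))*(98 + 1125) = (2*13/21)*1223 = (2*13*(1/21))*1223 = (26/21)*1223 = 31798/21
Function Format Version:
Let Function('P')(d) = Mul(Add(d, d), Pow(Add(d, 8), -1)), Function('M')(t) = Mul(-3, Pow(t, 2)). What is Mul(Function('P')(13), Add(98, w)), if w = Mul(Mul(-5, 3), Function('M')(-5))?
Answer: Rational(31798, 21) ≈ 1514.2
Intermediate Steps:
w = 1125 (w = Mul(Mul(-5, 3), Mul(-3, Pow(-5, 2))) = Mul(-15, Mul(-3, 25)) = Mul(-15, -75) = 1125)
Function('P')(d) = Mul(2, d, Pow(Add(8, d), -1)) (Function('P')(d) = Mul(Mul(2, d), Pow(Add(8, d), -1)) = Mul(2, d, Pow(Add(8, d), -1)))
Mul(Function('P')(13), Add(98, w)) = Mul(Mul(2, 13, Pow(Add(8, 13), -1)), Add(98, 1125)) = Mul(Mul(2, 13, Pow(21, -1)), 1223) = Mul(Mul(2, 13, Rational(1, 21)), 1223) = Mul(Rational(26, 21), 1223) = Rational(31798, 21)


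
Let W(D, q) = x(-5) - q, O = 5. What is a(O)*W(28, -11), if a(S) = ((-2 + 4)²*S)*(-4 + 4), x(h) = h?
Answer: 0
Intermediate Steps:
W(D, q) = -5 - q
a(S) = 0 (a(S) = (2²*S)*0 = (4*S)*0 = 0)
a(O)*W(28, -11) = 0*(-5 - 1*(-11)) = 0*(-5 + 11) = 0*6 = 0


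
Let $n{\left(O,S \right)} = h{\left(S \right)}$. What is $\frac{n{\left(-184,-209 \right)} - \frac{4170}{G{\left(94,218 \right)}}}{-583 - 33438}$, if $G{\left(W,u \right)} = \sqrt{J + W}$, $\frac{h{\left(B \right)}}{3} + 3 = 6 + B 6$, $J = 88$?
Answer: $\frac{3753}{34021} + \frac{2085 \sqrt{182}}{3095911} \approx 0.1194$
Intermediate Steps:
$h{\left(B \right)} = 9 + 18 B$ ($h{\left(B \right)} = -9 + 3 \left(6 + B 6\right) = -9 + 3 \left(6 + 6 B\right) = -9 + \left(18 + 18 B\right) = 9 + 18 B$)
$G{\left(W,u \right)} = \sqrt{88 + W}$
$n{\left(O,S \right)} = 9 + 18 S$
$\frac{n{\left(-184,-209 \right)} - \frac{4170}{G{\left(94,218 \right)}}}{-583 - 33438} = \frac{\left(9 + 18 \left(-209\right)\right) - \frac{4170}{\sqrt{88 + 94}}}{-583 - 33438} = \frac{\left(9 - 3762\right) - \frac{4170}{\sqrt{182}}}{-34021} = \left(-3753 - 4170 \frac{\sqrt{182}}{182}\right) \left(- \frac{1}{34021}\right) = \left(-3753 - \frac{2085 \sqrt{182}}{91}\right) \left(- \frac{1}{34021}\right) = \frac{3753}{34021} + \frac{2085 \sqrt{182}}{3095911}$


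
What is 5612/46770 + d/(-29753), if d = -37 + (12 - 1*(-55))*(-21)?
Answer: 117254858/695773905 ≈ 0.16852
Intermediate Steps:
d = -1444 (d = -37 + (12 + 55)*(-21) = -37 + 67*(-21) = -37 - 1407 = -1444)
5612/46770 + d/(-29753) = 5612/46770 - 1444/(-29753) = 5612*(1/46770) - 1444*(-1/29753) = 2806/23385 + 1444/29753 = 117254858/695773905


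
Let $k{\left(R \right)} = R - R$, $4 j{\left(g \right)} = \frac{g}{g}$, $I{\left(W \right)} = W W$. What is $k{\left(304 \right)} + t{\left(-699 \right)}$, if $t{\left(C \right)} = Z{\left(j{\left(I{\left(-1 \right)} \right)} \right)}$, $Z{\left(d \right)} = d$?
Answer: $\frac{1}{4} \approx 0.25$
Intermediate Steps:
$I{\left(W \right)} = W^{2}$
$j{\left(g \right)} = \frac{1}{4}$ ($j{\left(g \right)} = \frac{g \frac{1}{g}}{4} = \frac{1}{4} \cdot 1 = \frac{1}{4}$)
$k{\left(R \right)} = 0$
$t{\left(C \right)} = \frac{1}{4}$
$k{\left(304 \right)} + t{\left(-699 \right)} = 0 + \frac{1}{4} = \frac{1}{4}$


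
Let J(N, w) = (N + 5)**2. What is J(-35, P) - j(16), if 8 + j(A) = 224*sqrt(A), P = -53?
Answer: 12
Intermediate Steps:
J(N, w) = (5 + N)**2
j(A) = -8 + 224*sqrt(A)
J(-35, P) - j(16) = (5 - 35)**2 - (-8 + 224*sqrt(16)) = (-30)**2 - (-8 + 224*4) = 900 - (-8 + 896) = 900 - 1*888 = 900 - 888 = 12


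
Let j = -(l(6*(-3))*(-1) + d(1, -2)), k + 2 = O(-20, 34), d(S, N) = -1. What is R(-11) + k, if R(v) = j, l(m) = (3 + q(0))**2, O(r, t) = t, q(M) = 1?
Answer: 49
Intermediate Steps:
l(m) = 16 (l(m) = (3 + 1)**2 = 4**2 = 16)
k = 32 (k = -2 + 34 = 32)
j = 17 (j = -(16*(-1) - 1) = -(-16 - 1) = -1*(-17) = 17)
R(v) = 17
R(-11) + k = 17 + 32 = 49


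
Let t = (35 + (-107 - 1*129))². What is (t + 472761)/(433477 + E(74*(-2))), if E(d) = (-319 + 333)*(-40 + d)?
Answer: 171054/143615 ≈ 1.1911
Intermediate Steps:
t = 40401 (t = (35 + (-107 - 129))² = (35 - 236)² = (-201)² = 40401)
E(d) = -560 + 14*d (E(d) = 14*(-40 + d) = -560 + 14*d)
(t + 472761)/(433477 + E(74*(-2))) = (40401 + 472761)/(433477 + (-560 + 14*(74*(-2)))) = 513162/(433477 + (-560 + 14*(-148))) = 513162/(433477 + (-560 - 2072)) = 513162/(433477 - 2632) = 513162/430845 = 513162*(1/430845) = 171054/143615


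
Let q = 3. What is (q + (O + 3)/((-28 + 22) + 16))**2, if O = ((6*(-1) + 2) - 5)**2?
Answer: 3249/25 ≈ 129.96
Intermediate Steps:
O = 81 (O = ((-6 + 2) - 5)**2 = (-4 - 5)**2 = (-9)**2 = 81)
(q + (O + 3)/((-28 + 22) + 16))**2 = (3 + (81 + 3)/((-28 + 22) + 16))**2 = (3 + 84/(-6 + 16))**2 = (3 + 84/10)**2 = (3 + 84*(1/10))**2 = (3 + 42/5)**2 = (57/5)**2 = 3249/25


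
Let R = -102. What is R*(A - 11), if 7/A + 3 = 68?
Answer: 72216/65 ≈ 1111.0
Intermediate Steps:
A = 7/65 (A = 7/(-3 + 68) = 7/65 ≈ 0.10769)
R*(A - 11) = -102*(7/65 - 11) = -102*(-708/65) = 72216/65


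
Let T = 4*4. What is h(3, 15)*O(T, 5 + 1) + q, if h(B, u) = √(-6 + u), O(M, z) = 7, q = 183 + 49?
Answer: 253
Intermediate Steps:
T = 16
q = 232
h(3, 15)*O(T, 5 + 1) + q = √(-6 + 15)*7 + 232 = √9*7 + 232 = 3*7 + 232 = 21 + 232 = 253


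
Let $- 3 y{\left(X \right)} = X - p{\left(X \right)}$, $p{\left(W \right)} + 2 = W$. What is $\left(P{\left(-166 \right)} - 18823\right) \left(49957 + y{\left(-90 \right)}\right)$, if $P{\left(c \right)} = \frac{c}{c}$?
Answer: $-940278106$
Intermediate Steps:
$p{\left(W \right)} = -2 + W$
$y{\left(X \right)} = - \frac{2}{3}$ ($y{\left(X \right)} = - \frac{X - \left(-2 + X\right)}{3} = \left(- \frac{1}{3}\right) 2 = - \frac{2}{3}$)
$P{\left(c \right)} = 1$
$\left(P{\left(-166 \right)} - 18823\right) \left(49957 + y{\left(-90 \right)}\right) = \left(1 - 18823\right) \left(49957 - \frac{2}{3}\right) = \left(-18822\right) \frac{149869}{3} = -940278106$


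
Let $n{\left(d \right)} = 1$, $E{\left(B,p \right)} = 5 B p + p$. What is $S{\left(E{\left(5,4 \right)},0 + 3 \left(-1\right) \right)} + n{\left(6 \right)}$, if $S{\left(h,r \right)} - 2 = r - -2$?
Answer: $2$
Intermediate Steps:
$E{\left(B,p \right)} = p + 5 B p$ ($E{\left(B,p \right)} = 5 B p + p = p + 5 B p$)
$S{\left(h,r \right)} = 4 + r$ ($S{\left(h,r \right)} = 2 + \left(r - -2\right) = 2 + \left(r + 2\right) = 2 + \left(2 + r\right) = 4 + r$)
$S{\left(E{\left(5,4 \right)},0 + 3 \left(-1\right) \right)} + n{\left(6 \right)} = \left(4 + \left(0 + 3 \left(-1\right)\right)\right) + 1 = \left(4 + \left(0 - 3\right)\right) + 1 = \left(4 - 3\right) + 1 = 1 + 1 = 2$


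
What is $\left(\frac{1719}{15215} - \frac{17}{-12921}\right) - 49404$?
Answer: $- \frac{9712458843206}{196593015} \approx -49404.0$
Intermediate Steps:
$\left(\frac{1719}{15215} - \frac{17}{-12921}\right) - 49404 = \left(1719 \cdot \frac{1}{15215} - - \frac{17}{12921}\right) - 49404 = \left(\frac{1719}{15215} + \frac{17}{12921}\right) - 49404 = \frac{22469854}{196593015} - 49404 = - \frac{9712458843206}{196593015}$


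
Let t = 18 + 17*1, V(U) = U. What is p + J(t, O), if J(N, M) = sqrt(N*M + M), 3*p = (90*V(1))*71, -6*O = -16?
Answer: 2130 + 4*sqrt(6) ≈ 2139.8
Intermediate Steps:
O = 8/3 (O = -1/6*(-16) = 8/3 ≈ 2.6667)
p = 2130 (p = ((90*1)*71)/3 = (90*71)/3 = (1/3)*6390 = 2130)
t = 35 (t = 18 + 17 = 35)
J(N, M) = sqrt(M + M*N) (J(N, M) = sqrt(M*N + M) = sqrt(M + M*N))
p + J(t, O) = 2130 + sqrt(8*(1 + 35)/3) = 2130 + sqrt((8/3)*36) = 2130 + sqrt(96) = 2130 + 4*sqrt(6)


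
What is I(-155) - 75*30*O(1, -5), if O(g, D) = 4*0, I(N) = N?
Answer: -155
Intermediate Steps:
O(g, D) = 0
I(-155) - 75*30*O(1, -5) = -155 - 75*30*0 = -155 - 2250*0 = -155 - 1*0 = -155 + 0 = -155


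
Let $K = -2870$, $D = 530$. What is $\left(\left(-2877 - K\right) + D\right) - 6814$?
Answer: $-6291$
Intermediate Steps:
$\left(\left(-2877 - K\right) + D\right) - 6814 = \left(\left(-2877 - -2870\right) + 530\right) - 6814 = \left(\left(-2877 + 2870\right) + 530\right) - 6814 = \left(-7 + 530\right) - 6814 = 523 - 6814 = -6291$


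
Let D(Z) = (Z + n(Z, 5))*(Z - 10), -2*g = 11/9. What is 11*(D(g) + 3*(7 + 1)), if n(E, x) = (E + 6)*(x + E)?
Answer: -14144317/5832 ≈ -2425.3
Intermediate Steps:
g = -11/18 (g = -11/(2*9) = -1/2*11/9 = -11/18 ≈ -0.61111)
n(E, x) = (6 + E)*(E + x)
D(Z) = (-10 + Z)*(30 + Z**2 + 12*Z) (D(Z) = (Z + (Z**2 + 6*Z + 6*5 + Z*5))*(Z - 10) = (Z + (Z**2 + 6*Z + 30 + 5*Z))*(-10 + Z) = (Z + (30 + Z**2 + 11*Z))*(-10 + Z) = (30 + Z**2 + 12*Z)*(-10 + Z) = (-10 + Z)*(30 + Z**2 + 12*Z))
11*(D(g) + 3*(7 + 1)) = 11*((-300 + (-11/18)**3 - 90*(-11/18) + 2*(-11/18)**2) + 3*(7 + 1)) = 11*((-300 - 1331/5832 + 55 + 2*(121/324)) + 3*8) = 11*((-300 - 1331/5832 + 55 + 121/162) + 24) = 11*(-1425815/5832 + 24) = 11*(-1285847/5832) = -14144317/5832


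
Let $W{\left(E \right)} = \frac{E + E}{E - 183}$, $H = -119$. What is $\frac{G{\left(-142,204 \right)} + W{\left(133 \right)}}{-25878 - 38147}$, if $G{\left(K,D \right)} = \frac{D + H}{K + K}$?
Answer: $\frac{3069}{34967500} \approx 8.7767 \cdot 10^{-5}$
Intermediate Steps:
$G{\left(K,D \right)} = \frac{-119 + D}{2 K}$ ($G{\left(K,D \right)} = \frac{D - 119}{K + K} = \frac{-119 + D}{2 K}$)
$W{\left(E \right)} = \frac{2 E}{-183 + E}$
$\frac{G{\left(-142,204 \right)} + W{\left(133 \right)}}{-25878 - 38147} = \frac{\frac{-119 + 204}{2 \left(-142\right)} + 2 \cdot 133 \frac{1}{-183 + 133}}{-25878 - 38147} = \frac{\frac{1}{2} \left(- \frac{1}{142}\right) 85 + 2 \cdot 133 \frac{1}{-50}}{-64025} = \left(- \frac{85}{284} + 2 \cdot 133 \left(- \frac{1}{50}\right)\right) \left(- \frac{1}{64025}\right) = \left(- \frac{85}{284} - \frac{133}{25}\right) \left(- \frac{1}{64025}\right) = \left(- \frac{39897}{7100}\right) \left(- \frac{1}{64025}\right) = \frac{3069}{34967500}$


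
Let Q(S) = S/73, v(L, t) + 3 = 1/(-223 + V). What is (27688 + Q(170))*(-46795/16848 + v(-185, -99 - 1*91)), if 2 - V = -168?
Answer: -1743726897685/10864152 ≈ -1.6050e+5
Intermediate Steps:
V = 170 (V = 2 - 1*(-168) = 2 + 168 = 170)
v(L, t) = -160/53 (v(L, t) = -3 + 1/(-223 + 170) = -3 + 1/(-53) = -3 - 1/53 = -160/53)
Q(S) = S/73 (Q(S) = S*(1/73) = S/73)
(27688 + Q(170))*(-46795/16848 + v(-185, -99 - 1*91)) = (27688 + (1/73)*170)*(-46795/16848 - 160/53) = (27688 + 170/73)*(-46795*1/16848 - 160/53) = 2021394*(-46795/16848 - 160/53)/73 = (2021394/73)*(-5175815/892944) = -1743726897685/10864152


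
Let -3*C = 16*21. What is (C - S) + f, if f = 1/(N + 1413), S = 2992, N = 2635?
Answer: -12564991/4048 ≈ -3104.0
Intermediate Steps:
C = -112 (C = -16*21/3 = -⅓*336 = -112)
f = 1/4048 (f = 1/(2635 + 1413) = 1/4048 ≈ 0.00024704)
(C - S) + f = (-112 - 1*2992) + 1/4048 = (-112 - 2992) + 1/4048 = -3104 + 1/4048 = -12564991/4048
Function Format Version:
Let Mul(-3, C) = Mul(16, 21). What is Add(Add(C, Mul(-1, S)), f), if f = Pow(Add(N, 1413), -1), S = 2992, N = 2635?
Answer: Rational(-12564991, 4048) ≈ -3104.0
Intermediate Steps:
C = -112 (C = Mul(Rational(-1, 3), Mul(16, 21)) = Mul(Rational(-1, 3), 336) = -112)
f = Rational(1, 4048) (f = Pow(Add(2635, 1413), -1) = Pow(4048, -1) = Rational(1, 4048) ≈ 0.00024704)
Add(Add(C, Mul(-1, S)), f) = Add(Add(-112, Mul(-1, 2992)), Rational(1, 4048)) = Add(Add(-112, -2992), Rational(1, 4048)) = Add(-3104, Rational(1, 4048)) = Rational(-12564991, 4048)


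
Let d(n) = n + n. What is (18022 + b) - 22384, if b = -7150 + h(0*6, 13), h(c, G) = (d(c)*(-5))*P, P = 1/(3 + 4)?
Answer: -11512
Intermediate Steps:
d(n) = 2*n
P = 1/7 ≈ 0.14286
h(c, G) = -10*c/7 (h(c, G) = ((2*c)*(-5))*(1/7) = -10*c*(1/7) = -10*c/7)
b = -7150 (b = -7150 - 0*6 = -7150 - 10/7*0 = -7150 + 0 = -7150)
(18022 + b) - 22384 = (18022 - 7150) - 22384 = 10872 - 22384 = -11512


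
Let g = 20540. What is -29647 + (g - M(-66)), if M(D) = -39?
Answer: -9068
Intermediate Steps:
-29647 + (g - M(-66)) = -29647 + (20540 - 1*(-39)) = -29647 + (20540 + 39) = -29647 + 20579 = -9068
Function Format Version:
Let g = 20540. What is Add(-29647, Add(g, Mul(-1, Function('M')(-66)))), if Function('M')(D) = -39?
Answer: -9068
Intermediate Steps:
Add(-29647, Add(g, Mul(-1, Function('M')(-66)))) = Add(-29647, Add(20540, Mul(-1, -39))) = Add(-29647, Add(20540, 39)) = Add(-29647, 20579) = -9068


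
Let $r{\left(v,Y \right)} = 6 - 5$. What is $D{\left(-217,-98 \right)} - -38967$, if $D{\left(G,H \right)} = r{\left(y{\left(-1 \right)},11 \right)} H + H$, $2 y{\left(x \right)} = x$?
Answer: $38771$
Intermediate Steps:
$y{\left(x \right)} = \frac{x}{2}$
$r{\left(v,Y \right)} = 1$ ($r{\left(v,Y \right)} = 6 - 5 = 1$)
$D{\left(G,H \right)} = 2 H$ ($D{\left(G,H \right)} = 1 H + H = H + H = 2 H$)
$D{\left(-217,-98 \right)} - -38967 = 2 \left(-98\right) - -38967 = -196 + 38967 = 38771$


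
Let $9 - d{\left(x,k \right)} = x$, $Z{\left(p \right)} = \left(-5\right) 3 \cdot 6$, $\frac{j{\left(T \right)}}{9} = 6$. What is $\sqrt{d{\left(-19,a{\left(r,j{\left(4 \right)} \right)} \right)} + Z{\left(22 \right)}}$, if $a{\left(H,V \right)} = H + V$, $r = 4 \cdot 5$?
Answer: $i \sqrt{62} \approx 7.874 i$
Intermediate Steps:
$r = 20$
$j{\left(T \right)} = 54$ ($j{\left(T \right)} = 9 \cdot 6 = 54$)
$Z{\left(p \right)} = -90$ ($Z{\left(p \right)} = \left(-15\right) 6 = -90$)
$d{\left(x,k \right)} = 9 - x$
$\sqrt{d{\left(-19,a{\left(r,j{\left(4 \right)} \right)} \right)} + Z{\left(22 \right)}} = \sqrt{\left(9 - -19\right) - 90} = \sqrt{\left(9 + 19\right) - 90} = \sqrt{28 - 90} = \sqrt{-62} = i \sqrt{62}$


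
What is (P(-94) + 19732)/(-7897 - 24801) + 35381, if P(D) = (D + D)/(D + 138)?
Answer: 12725550313/359678 ≈ 35380.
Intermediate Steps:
P(D) = 2*D/(138 + D) (P(D) = (2*D)/(138 + D) = 2*D/(138 + D))
(P(-94) + 19732)/(-7897 - 24801) + 35381 = (2*(-94)/(138 - 94) + 19732)/(-7897 - 24801) + 35381 = (2*(-94)/44 + 19732)/(-32698) + 35381 = (2*(-94)*(1/44) + 19732)*(-1/32698) + 35381 = (-47/11 + 19732)*(-1/32698) + 35381 = (217005/11)*(-1/32698) + 35381 = -217005/359678 + 35381 = 12725550313/359678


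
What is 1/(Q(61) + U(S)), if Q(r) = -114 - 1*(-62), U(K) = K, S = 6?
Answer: -1/46 ≈ -0.021739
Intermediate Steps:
Q(r) = -52 (Q(r) = -114 + 62 = -52)
1/(Q(61) + U(S)) = 1/(-52 + 6) = 1/(-46) = -1/46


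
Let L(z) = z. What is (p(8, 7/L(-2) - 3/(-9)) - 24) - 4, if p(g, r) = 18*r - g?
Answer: -93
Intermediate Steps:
p(g, r) = -g + 18*r
(p(8, 7/L(-2) - 3/(-9)) - 24) - 4 = ((-1*8 + 18*(7/(-2) - 3/(-9))) - 24) - 4 = ((-8 + 18*(7*(-½) - 3*(-⅑))) - 24) - 4 = ((-8 + 18*(-7/2 + ⅓)) - 24) - 4 = ((-8 + 18*(-19/6)) - 24) - 4 = ((-8 - 57) - 24) - 4 = (-65 - 24) - 4 = -89 - 4 = -93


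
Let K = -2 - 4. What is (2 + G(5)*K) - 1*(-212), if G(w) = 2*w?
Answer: 154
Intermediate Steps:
K = -6
(2 + G(5)*K) - 1*(-212) = (2 + (2*5)*(-6)) - 1*(-212) = (2 + 10*(-6)) + 212 = (2 - 60) + 212 = -58 + 212 = 154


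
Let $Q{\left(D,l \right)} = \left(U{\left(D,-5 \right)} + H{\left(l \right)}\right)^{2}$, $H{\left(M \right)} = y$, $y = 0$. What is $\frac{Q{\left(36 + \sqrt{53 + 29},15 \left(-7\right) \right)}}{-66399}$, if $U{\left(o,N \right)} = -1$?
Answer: $- \frac{1}{66399} \approx -1.506 \cdot 10^{-5}$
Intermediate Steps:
$H{\left(M \right)} = 0$
$Q{\left(D,l \right)} = 1$ ($Q{\left(D,l \right)} = \left(-1 + 0\right)^{2} = \left(-1\right)^{2} = 1$)
$\frac{Q{\left(36 + \sqrt{53 + 29},15 \left(-7\right) \right)}}{-66399} = 1 \frac{1}{-66399} = 1 \left(- \frac{1}{66399}\right) = - \frac{1}{66399}$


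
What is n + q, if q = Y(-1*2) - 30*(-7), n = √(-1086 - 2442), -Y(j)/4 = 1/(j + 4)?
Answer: 208 + 42*I*√2 ≈ 208.0 + 59.397*I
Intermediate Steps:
Y(j) = -4/(4 + j) (Y(j) = -4/(j + 4) = -4/(4 + j))
n = 42*I*√2 (n = √(-3528) = 42*I*√2 ≈ 59.397*I)
q = 208 (q = -4/(4 - 1*2) - 30*(-7) = -4/(4 - 2) + 210 = -4/2 + 210 = -4*½ + 210 = -2 + 210 = 208)
n + q = 42*I*√2 + 208 = 208 + 42*I*√2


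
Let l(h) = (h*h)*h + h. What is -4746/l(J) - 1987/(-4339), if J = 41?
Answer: 58217300/149613059 ≈ 0.38912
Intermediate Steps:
l(h) = h + h³ (l(h) = h²*h + h = h³ + h = h + h³)
-4746/l(J) - 1987/(-4339) = -4746/(41 + 41³) - 1987/(-4339) = -4746/(41 + 68921) - 1987*(-1/4339) = -4746/68962 + 1987/4339 = -4746*1/68962 + 1987/4339 = -2373/34481 + 1987/4339 = 58217300/149613059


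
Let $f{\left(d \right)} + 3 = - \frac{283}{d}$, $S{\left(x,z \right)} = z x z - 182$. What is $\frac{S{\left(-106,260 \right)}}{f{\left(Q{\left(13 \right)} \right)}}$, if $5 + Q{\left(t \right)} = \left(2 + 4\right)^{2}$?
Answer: $\frac{111069621}{188} \approx 5.908 \cdot 10^{5}$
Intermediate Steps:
$S{\left(x,z \right)} = -182 + x z^{2}$ ($S{\left(x,z \right)} = x z z - 182 = x z^{2} - 182 = -182 + x z^{2}$)
$Q{\left(t \right)} = 31$ ($Q{\left(t \right)} = -5 + \left(2 + 4\right)^{2} = -5 + 6^{2} = -5 + 36 = 31$)
$f{\left(d \right)} = -3 - \frac{283}{d}$
$\frac{S{\left(-106,260 \right)}}{f{\left(Q{\left(13 \right)} \right)}} = \frac{-182 - 106 \cdot 260^{2}}{-3 - \frac{283}{31}} = \frac{-182 - 7165600}{-3 - \frac{283}{31}} = - \frac{7165782}{- \frac{376}{31}} = \left(-7165782\right) \left(- \frac{31}{376}\right) = \frac{111069621}{188}$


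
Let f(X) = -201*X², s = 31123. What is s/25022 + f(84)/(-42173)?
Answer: 36800151911/1055252806 ≈ 34.873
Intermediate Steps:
s/25022 + f(84)/(-42173) = 31123/25022 - 201*84²/(-42173) = 31123*(1/25022) - 201*7056*(-1/42173) = 31123/25022 - 1418256*(-1/42173) = 31123/25022 + 1418256/42173 = 36800151911/1055252806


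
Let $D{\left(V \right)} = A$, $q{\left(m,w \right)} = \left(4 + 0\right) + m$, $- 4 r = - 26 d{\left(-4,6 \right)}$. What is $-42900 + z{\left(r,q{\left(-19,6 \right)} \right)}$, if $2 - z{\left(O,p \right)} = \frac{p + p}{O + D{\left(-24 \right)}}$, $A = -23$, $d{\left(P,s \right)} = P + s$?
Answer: $-42901$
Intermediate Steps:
$r = 13$ ($r = - \frac{\left(-26\right) \left(-4 + 6\right)}{4} = - \frac{\left(-26\right) 2}{4} = \left(- \frac{1}{4}\right) \left(-52\right) = 13$)
$q{\left(m,w \right)} = 4 + m$
$D{\left(V \right)} = -23$
$z{\left(O,p \right)} = 2 - \frac{2 p}{-23 + O}$ ($z{\left(O,p \right)} = 2 - \frac{p + p}{O - 23} = 2 - \frac{2 p}{-23 + O}$)
$-42900 + z{\left(r,q{\left(-19,6 \right)} \right)} = -42900 + \frac{2 \left(-23 + 13 - \left(4 - 19\right)\right)}{-23 + 13} = -42900 + \frac{2 \left(-23 + 13 - -15\right)}{-10} = -42900 + 2 \left(- \frac{1}{10}\right) \left(-23 + 13 + 15\right) = -42900 + 2 \left(- \frac{1}{10}\right) 5 = -42900 - 1 = -42901$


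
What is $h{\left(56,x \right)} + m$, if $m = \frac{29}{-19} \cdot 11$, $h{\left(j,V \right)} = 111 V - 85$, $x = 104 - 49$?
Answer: $\frac{114061}{19} \approx 6003.2$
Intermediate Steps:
$x = 55$ ($x = 104 - 49 = 55$)
$h{\left(j,V \right)} = -85 + 111 V$
$m = - \frac{319}{19}$ ($m = 29 \left(- \frac{1}{19}\right) 11 = \left(- \frac{29}{19}\right) 11 = - \frac{319}{19} \approx -16.789$)
$h{\left(56,x \right)} + m = \left(-85 + 111 \cdot 55\right) - \frac{319}{19} = \left(-85 + 6105\right) - \frac{319}{19} = 6020 - \frac{319}{19} = \frac{114061}{19}$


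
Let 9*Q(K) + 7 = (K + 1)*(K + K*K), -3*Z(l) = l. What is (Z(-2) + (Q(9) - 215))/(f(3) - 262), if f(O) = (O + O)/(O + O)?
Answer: 1036/2349 ≈ 0.44104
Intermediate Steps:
Z(l) = -l/3
f(O) = 1 (f(O) = (2*O)/((2*O)) = (2*O)*(1/(2*O)) = 1)
Q(K) = -7/9 + (1 + K)*(K + K²)/9 (Q(K) = -7/9 + ((K + 1)*(K + K*K))/9 = -7/9 + ((1 + K)*(K + K²))/9 = -7/9 + (1 + K)*(K + K²)/9)
(Z(-2) + (Q(9) - 215))/(f(3) - 262) = (-⅓*(-2) + ((-7/9 + (⅑)*9 + (⅑)*9³ + (2/9)*9²) - 215))/(1 - 262) = (⅔ + ((-7/9 + 1 + (⅑)*729 + (2/9)*81) - 215))/(-261) = (⅔ + ((-7/9 + 1 + 81 + 18) - 215))*(-1/261) = (⅔ + (893/9 - 215))*(-1/261) = (⅔ - 1042/9)*(-1/261) = -1036/9*(-1/261) = 1036/2349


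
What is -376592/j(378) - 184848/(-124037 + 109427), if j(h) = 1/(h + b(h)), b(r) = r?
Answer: -693253118312/2435 ≈ -2.8470e+8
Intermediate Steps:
j(h) = 1/(2*h) (j(h) = 1/(h + h) = 1/(2*h))
-376592/j(378) - 184848/(-124037 + 109427) = -376592/((½)/378) - 184848/(-124037 + 109427) = -376592/((½)*(1/378)) - 184848/(-14610) = -376592/1/756 - 184848*(-1/14610) = -376592*756 + 30808/2435 = -284703552 + 30808/2435 = -693253118312/2435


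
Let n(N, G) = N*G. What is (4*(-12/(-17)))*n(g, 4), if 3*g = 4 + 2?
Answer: 384/17 ≈ 22.588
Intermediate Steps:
g = 2 (g = (4 + 2)/3 = (1/3)*6 = 2)
n(N, G) = G*N
(4*(-12/(-17)))*n(g, 4) = (4*(-12/(-17)))*(4*2) = (4*(-12*(-1/17)))*8 = (4*(12/17))*8 = (48/17)*8 = 384/17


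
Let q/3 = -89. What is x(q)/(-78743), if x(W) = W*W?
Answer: -71289/78743 ≈ -0.90534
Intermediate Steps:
q = -267 (q = 3*(-89) = -267)
x(W) = W²
x(q)/(-78743) = (-267)²/(-78743) = 71289*(-1/78743) = -71289/78743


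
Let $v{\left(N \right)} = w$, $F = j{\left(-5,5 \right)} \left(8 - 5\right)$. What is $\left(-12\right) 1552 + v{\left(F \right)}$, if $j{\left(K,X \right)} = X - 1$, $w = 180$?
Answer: $-18444$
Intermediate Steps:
$j{\left(K,X \right)} = -1 + X$ ($j{\left(K,X \right)} = X - 1 = -1 + X$)
$F = 12$ ($F = \left(-1 + 5\right) \left(8 - 5\right) = 4 \cdot 3 = 12$)
$v{\left(N \right)} = 180$
$\left(-12\right) 1552 + v{\left(F \right)} = \left(-12\right) 1552 + 180 = -18624 + 180 = -18444$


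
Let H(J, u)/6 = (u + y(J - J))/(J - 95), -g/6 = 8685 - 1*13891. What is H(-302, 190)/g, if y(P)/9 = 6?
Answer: -122/1033391 ≈ -0.00011806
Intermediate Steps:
y(P) = 54 (y(P) = 9*6 = 54)
g = 31236 (g = -6*(8685 - 1*13891) = -6*(8685 - 13891) = -6*(-5206) = 31236)
H(J, u) = 6*(54 + u)/(-95 + J) (H(J, u) = 6*((u + 54)/(J - 95)) = 6*((54 + u)/(-95 + J)) = 6*(54 + u)/(-95 + J))
H(-302, 190)/g = (6*(54 + 190)/(-95 - 302))/31236 = (6*244/(-397))*(1/31236) = (6*(-1/397)*244)*(1/31236) = -1464/397*1/31236 = -122/1033391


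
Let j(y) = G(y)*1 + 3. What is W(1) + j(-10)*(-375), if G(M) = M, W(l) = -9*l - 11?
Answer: 2605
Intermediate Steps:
W(l) = -11 - 9*l
j(y) = 3 + y (j(y) = y*1 + 3 = y + 3 = 3 + y)
W(1) + j(-10)*(-375) = (-11 - 9*1) + (3 - 10)*(-375) = (-11 - 9) - 7*(-375) = -20 + 2625 = 2605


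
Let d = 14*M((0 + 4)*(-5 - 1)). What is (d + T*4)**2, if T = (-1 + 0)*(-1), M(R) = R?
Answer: 110224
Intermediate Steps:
T = 1 (T = -1*(-1) = 1)
d = -336 (d = 14*((0 + 4)*(-5 - 1)) = 14*(4*(-6)) = 14*(-24) = -336)
(d + T*4)**2 = (-336 + 1*4)**2 = (-336 + 4)**2 = (-332)**2 = 110224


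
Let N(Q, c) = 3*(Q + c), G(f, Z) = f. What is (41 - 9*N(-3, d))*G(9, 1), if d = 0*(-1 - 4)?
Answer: 1098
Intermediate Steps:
d = 0 (d = 0*(-5) = 0)
N(Q, c) = 3*Q + 3*c
(41 - 9*N(-3, d))*G(9, 1) = (41 - 9*(3*(-3) + 3*0))*9 = (41 - 9*(-9 + 0))*9 = (41 - 9*(-9))*9 = (41 + 81)*9 = 122*9 = 1098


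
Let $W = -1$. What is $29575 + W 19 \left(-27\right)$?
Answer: $30088$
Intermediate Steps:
$29575 + W 19 \left(-27\right) = 29575 + \left(-1\right) 19 \left(-27\right) = 29575 - -513 = 29575 + 513 = 30088$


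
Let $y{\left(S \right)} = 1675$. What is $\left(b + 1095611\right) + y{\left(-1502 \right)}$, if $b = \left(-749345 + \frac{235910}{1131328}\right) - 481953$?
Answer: $- \frac{75805646013}{565664} \approx -1.3401 \cdot 10^{5}$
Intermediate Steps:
$b = - \frac{696500833917}{565664}$ ($b = \left(-749345 + 235910 \cdot \frac{1}{1131328}\right) - 481953 = \left(-749345 + \frac{117955}{565664}\right) - 481953 = - \frac{423877372125}{565664} - 481953 = - \frac{696500833917}{565664} \approx -1.2313 \cdot 10^{6}$)
$\left(b + 1095611\right) + y{\left(-1502 \right)} = \left(- \frac{696500833917}{565664} + 1095611\right) + 1675 = - \frac{76753133213}{565664} + 1675 = - \frac{75805646013}{565664}$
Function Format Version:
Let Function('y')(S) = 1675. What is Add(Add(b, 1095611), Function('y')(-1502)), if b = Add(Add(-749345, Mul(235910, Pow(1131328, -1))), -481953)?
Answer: Rational(-75805646013, 565664) ≈ -1.3401e+5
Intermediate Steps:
b = Rational(-696500833917, 565664) (b = Add(Add(-749345, Mul(235910, Rational(1, 1131328))), -481953) = Add(Add(-749345, Rational(117955, 565664)), -481953) = Add(Rational(-423877372125, 565664), -481953) = Rational(-696500833917, 565664) ≈ -1.2313e+6)
Add(Add(b, 1095611), Function('y')(-1502)) = Add(Add(Rational(-696500833917, 565664), 1095611), 1675) = Add(Rational(-76753133213, 565664), 1675) = Rational(-75805646013, 565664)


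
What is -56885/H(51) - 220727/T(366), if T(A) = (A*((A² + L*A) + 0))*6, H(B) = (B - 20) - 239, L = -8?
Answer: 511496909177/1870293672 ≈ 273.48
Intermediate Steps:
H(B) = -259 + B (H(B) = (-20 + B) - 239 = -259 + B)
T(A) = 6*A*(A² - 8*A) (T(A) = (A*((A² - 8*A) + 0))*6 = (A*(A² - 8*A))*6 = 6*A*(A² - 8*A))
-56885/H(51) - 220727/T(366) = -56885/(-259 + 51) - 220727*1/(803736*(-8 + 366)) = -56885/(-208) - 220727/(6*133956*358) = -56885*(-1/208) - 220727/287737488 = 56885/208 - 220727*1/287737488 = 56885/208 - 220727/287737488 = 511496909177/1870293672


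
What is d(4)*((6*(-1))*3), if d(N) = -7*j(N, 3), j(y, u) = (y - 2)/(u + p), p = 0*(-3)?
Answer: 84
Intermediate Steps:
p = 0
j(y, u) = (-2 + y)/u (j(y, u) = (y - 2)/(u + 0) = (-2 + y)/u)
d(N) = 14/3 - 7*N/3 (d(N) = -7*(-2 + N)/3 = -7*(-2/3 + N/3) = 14/3 - 7*N/3)
d(4)*((6*(-1))*3) = (14/3 - 7/3*4)*((6*(-1))*3) = (14/3 - 28/3)*(-6*3) = -14/3*(-18) = 84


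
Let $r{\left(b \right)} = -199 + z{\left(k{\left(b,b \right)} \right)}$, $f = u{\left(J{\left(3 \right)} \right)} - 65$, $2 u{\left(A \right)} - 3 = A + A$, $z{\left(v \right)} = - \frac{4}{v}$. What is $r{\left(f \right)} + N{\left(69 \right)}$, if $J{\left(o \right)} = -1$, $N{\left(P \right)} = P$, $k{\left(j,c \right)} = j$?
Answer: $- \frac{16762}{129} \approx -129.94$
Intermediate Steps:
$u{\left(A \right)} = \frac{3}{2} + A$ ($u{\left(A \right)} = \frac{3}{2} + \frac{A + A}{2} = \frac{3}{2} + \frac{2 A}{2} = \frac{3}{2} + A$)
$f = - \frac{129}{2}$ ($f = \left(\frac{3}{2} - 1\right) - 65 = \frac{1}{2} - 65 = - \frac{129}{2} \approx -64.5$)
$r{\left(b \right)} = -199 - \frac{4}{b}$
$r{\left(f \right)} + N{\left(69 \right)} = \left(-199 - \frac{4}{- \frac{129}{2}}\right) + 69 = \left(-199 - - \frac{8}{129}\right) + 69 = \left(-199 + \frac{8}{129}\right) + 69 = - \frac{25663}{129} + 69 = - \frac{16762}{129}$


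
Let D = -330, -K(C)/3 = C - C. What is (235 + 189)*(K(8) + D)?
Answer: -139920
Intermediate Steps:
K(C) = 0 (K(C) = -3*(C - C) = -3*0 = 0)
(235 + 189)*(K(8) + D) = (235 + 189)*(0 - 330) = 424*(-330) = -139920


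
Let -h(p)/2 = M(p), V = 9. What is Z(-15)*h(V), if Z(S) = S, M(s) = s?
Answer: 270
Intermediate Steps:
h(p) = -2*p
Z(-15)*h(V) = -(-30)*9 = -15*(-18) = 270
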